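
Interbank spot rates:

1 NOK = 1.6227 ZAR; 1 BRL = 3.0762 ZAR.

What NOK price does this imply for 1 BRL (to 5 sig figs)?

1 BRL × 3.0762 = 3.0762 ZAR
3.0762 ZAR ÷ 1.6227 = 1.89573 NOK

BRL/NOK = 1.8957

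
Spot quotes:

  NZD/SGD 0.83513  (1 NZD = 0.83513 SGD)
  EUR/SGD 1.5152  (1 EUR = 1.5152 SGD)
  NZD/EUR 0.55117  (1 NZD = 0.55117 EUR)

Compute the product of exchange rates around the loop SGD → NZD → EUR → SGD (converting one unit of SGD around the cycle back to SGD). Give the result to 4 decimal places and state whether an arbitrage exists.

1.0000 (no arbitrage)

Around SGD → NZD → EUR → SGD: 1 ÷ 0.83513 × 0.55117 × 1.5152 = 1.000003
Product ≈ 1 (deviation 0.000%, within rounding noise).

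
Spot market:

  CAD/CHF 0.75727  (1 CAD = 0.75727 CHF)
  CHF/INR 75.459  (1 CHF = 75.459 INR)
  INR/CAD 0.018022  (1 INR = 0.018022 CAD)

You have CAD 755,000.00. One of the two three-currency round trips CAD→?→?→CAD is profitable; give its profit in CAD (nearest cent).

Profitable loop is CAD → CHF → INR → CAD:
CAD 755,000.00 × 0.75727 = CHF 571,738.85
CHF 571,738.85 × 75.459 = INR 43,142,841.88
INR 43,142,841.88 × 0.018022 = CAD 777,520.30
Profit = CAD 777,520.30 − CAD 755,000.00

Profit: CAD 22,520.30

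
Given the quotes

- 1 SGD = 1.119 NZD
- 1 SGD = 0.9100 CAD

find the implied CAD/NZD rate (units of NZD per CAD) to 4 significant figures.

1 CAD ÷ 0.9100 = 1.0989 SGD
1.0989 SGD × 1.119 = 1.22967 NZD

CAD/NZD = 1.230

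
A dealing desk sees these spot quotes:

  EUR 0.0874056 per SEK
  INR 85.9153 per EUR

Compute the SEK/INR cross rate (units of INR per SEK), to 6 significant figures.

1 SEK × 0.0874056 = 0.0874056 EUR
0.0874056 EUR × 85.9153 = 7.50948 INR

SEK/INR = 7.50948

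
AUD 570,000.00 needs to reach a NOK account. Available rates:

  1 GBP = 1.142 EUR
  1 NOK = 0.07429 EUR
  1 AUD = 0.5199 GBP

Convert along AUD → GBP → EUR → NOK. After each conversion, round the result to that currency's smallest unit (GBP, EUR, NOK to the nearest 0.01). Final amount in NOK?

NOK 4,555,440.97

AUD 570,000.00 × 0.5199 = GBP 296,343.00
GBP 296,343.00 × 1.142 = EUR 338,423.71
EUR 338,423.71 ÷ 0.07429 = NOK 4,555,440.97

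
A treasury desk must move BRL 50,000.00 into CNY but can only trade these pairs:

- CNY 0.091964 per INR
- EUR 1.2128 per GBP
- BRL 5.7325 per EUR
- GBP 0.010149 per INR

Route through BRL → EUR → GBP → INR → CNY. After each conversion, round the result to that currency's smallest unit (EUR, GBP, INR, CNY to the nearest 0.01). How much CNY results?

BRL 50,000.00 ÷ 5.7325 = EUR 8,722.20
EUR 8,722.20 ÷ 1.2128 = GBP 7,191.79
GBP 7,191.79 ÷ 0.010149 = INR 708,620.55
INR 708,620.55 × 0.091964 = CNY 65,167.58

CNY 65,167.58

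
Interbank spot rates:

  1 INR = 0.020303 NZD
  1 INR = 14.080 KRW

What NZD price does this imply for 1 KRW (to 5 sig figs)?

KRW/NZD = 0.0014420

1 KRW ÷ 14.080 = 0.0710227 INR
0.0710227 INR × 0.020303 = 0.00144197 NZD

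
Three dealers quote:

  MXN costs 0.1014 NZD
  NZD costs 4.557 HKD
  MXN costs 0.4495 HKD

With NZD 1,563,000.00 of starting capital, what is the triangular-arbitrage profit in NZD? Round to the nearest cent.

Profitable loop is NZD → HKD → MXN → NZD:
NZD 1,563,000.00 × 4.557 = HKD 7,122,591.00
HKD 7,122,591.00 ÷ 0.4495 = MXN 15,845,586.21
MXN 15,845,586.21 × 0.1014 = NZD 1,606,742.44
Profit = NZD 1,606,742.44 − NZD 1,563,000.00

Profit: NZD 43,742.44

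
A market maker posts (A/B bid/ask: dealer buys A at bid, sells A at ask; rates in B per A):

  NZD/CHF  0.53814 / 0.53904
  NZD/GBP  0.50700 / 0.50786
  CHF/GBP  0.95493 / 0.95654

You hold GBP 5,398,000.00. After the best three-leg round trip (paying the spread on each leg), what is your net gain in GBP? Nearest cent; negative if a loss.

Best loop GBP → NZD → CHF → GBP:
GBP 5,398,000.00 ÷ 0.50786 (buy NZD at ask) = NZD 10,628,913.48
NZD 10,628,913.48 × 0.53814 (sell NZD at bid) = CHF 5,719,843.50
CHF 5,719,843.50 × 0.95493 (sell CHF at bid) = GBP 5,462,050.15

Net profit: GBP 64,050.15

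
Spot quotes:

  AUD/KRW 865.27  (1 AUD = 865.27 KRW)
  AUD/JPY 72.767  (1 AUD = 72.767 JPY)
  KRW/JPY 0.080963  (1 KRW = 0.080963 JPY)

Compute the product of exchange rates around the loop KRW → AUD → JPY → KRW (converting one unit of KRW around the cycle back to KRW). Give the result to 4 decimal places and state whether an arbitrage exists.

Around KRW → AUD → JPY → KRW: 1 ÷ 865.27 × 72.767 ÷ 0.080963 = 1.038715
Product > 1; profitable direction is KRW → AUD → JPY → KRW.

1.0387 (arbitrage exists)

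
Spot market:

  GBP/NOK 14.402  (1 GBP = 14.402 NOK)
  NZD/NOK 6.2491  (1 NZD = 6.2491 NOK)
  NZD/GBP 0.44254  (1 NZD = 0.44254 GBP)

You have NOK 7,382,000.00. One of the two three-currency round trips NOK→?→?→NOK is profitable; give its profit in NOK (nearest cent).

Profitable loop is NOK → NZD → GBP → NOK:
NOK 7,382,000.00 ÷ 6.2491 = NZD 1,181,290.11
NZD 1,181,290.11 × 0.44254 = GBP 522,768.12
GBP 522,768.12 × 14.402 = NOK 7,528,906.51
Profit = NOK 7,528,906.51 − NOK 7,382,000.00

Profit: NOK 146,906.51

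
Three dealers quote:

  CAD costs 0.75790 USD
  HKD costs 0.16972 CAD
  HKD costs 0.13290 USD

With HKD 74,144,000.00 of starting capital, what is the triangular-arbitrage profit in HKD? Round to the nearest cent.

Profitable loop is HKD → USD → CAD → HKD:
HKD 74,144,000.00 × 0.13290 = USD 9,853,737.60
USD 9,853,737.60 ÷ 0.75790 = CAD 13,001,369.05
CAD 13,001,369.05 ÷ 0.16972 = HKD 76,604,814.08
Profit = HKD 76,604,814.08 − HKD 74,144,000.00

Profit: HKD 2,460,814.08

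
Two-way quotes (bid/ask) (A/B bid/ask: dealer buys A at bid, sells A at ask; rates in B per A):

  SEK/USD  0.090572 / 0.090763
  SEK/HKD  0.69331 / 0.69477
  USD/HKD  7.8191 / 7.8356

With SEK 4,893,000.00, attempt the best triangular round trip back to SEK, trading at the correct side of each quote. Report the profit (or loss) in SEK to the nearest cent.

Net profit: SEK 94,522.68

Best loop SEK → USD → HKD → SEK:
SEK 4,893,000.00 × 0.090572 (sell SEK at bid) = USD 443,168.80
USD 443,168.80 × 7.8191 (sell USD at bid) = HKD 3,465,181.13
HKD 3,465,181.13 ÷ 0.69477 (buy SEK at ask) = SEK 4,987,522.68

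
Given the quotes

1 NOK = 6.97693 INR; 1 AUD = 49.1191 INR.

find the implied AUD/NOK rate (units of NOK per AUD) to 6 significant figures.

AUD/NOK = 7.04022

1 AUD × 49.1191 = 49.1191 INR
49.1191 INR ÷ 6.97693 = 7.04022 NOK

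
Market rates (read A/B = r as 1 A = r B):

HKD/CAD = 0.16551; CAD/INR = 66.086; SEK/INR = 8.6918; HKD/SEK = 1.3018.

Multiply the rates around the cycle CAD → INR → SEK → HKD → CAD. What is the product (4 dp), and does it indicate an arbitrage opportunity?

0.9667 (arbitrage exists)

Around CAD → INR → SEK → HKD → CAD: 1 × 66.086 ÷ 8.6918 ÷ 1.3018 × 0.16551 = 0.966673
Product < 1; profitable direction is CAD → HKD → SEK → INR → CAD.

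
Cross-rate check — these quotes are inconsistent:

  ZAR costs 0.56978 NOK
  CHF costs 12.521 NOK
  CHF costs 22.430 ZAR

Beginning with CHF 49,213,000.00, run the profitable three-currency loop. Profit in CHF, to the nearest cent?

Profit: CHF 1,018,633.24

Profitable loop is CHF → ZAR → NOK → CHF:
CHF 49,213,000.00 × 22.430 = ZAR 1,103,847,590.00
ZAR 1,103,847,590.00 × 0.56978 = NOK 628,950,279.83
NOK 628,950,279.83 ÷ 12.521 = CHF 50,231,633.24
Profit = CHF 50,231,633.24 − CHF 49,213,000.00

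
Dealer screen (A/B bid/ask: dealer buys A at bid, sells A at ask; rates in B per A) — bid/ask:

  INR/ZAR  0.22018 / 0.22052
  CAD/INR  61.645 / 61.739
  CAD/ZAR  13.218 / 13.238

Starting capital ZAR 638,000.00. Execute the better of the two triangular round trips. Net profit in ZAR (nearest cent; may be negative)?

Best loop ZAR → CAD → INR → ZAR:
ZAR 638,000.00 ÷ 13.238 (buy CAD at ask) = CAD 48,194.59
CAD 48,194.59 × 61.645 (sell CAD at bid) = INR 2,970,955.58
INR 2,970,955.58 × 0.22018 (sell INR at bid) = ZAR 654,145.00

Net profit: ZAR 16,145.00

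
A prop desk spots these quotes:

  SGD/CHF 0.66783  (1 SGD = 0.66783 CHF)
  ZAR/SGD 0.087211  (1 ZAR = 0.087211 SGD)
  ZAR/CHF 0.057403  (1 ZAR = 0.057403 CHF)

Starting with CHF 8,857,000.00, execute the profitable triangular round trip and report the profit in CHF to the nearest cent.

Profit: CHF 129,472.41

Profitable loop is CHF → ZAR → SGD → CHF:
CHF 8,857,000.00 ÷ 0.057403 = ZAR 154,295,071.69
ZAR 154,295,071.69 × 0.087211 = SGD 13,456,227.50
SGD 13,456,227.50 × 0.66783 = CHF 8,986,472.41
Profit = CHF 8,986,472.41 − CHF 8,857,000.00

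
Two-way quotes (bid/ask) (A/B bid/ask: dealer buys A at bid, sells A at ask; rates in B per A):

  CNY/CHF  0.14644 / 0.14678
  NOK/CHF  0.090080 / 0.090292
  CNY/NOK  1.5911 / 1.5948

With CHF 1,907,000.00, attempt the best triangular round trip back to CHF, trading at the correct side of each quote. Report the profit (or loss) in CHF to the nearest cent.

Best loop CHF → NOK → CNY → CHF:
CHF 1,907,000.00 ÷ 0.090292 (buy NOK at ask) = NOK 21,120,365.04
NOK 21,120,365.04 ÷ 1.5948 (buy CNY at ask) = CNY 13,243,268.77
CNY 13,243,268.77 × 0.14644 (sell CNY at bid) = CHF 1,939,344.28

Net profit: CHF 32,344.28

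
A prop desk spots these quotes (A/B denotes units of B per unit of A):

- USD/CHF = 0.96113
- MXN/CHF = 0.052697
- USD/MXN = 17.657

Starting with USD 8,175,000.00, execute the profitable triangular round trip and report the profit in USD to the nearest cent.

Profitable loop is USD → CHF → MXN → USD:
USD 8,175,000.00 × 0.96113 = CHF 7,857,237.75
CHF 7,857,237.75 ÷ 0.052697 = MXN 149,102,183.24
MXN 149,102,183.24 ÷ 17.657 = USD 8,444,366.72
Profit = USD 8,444,366.72 − USD 8,175,000.00

Profit: USD 269,366.72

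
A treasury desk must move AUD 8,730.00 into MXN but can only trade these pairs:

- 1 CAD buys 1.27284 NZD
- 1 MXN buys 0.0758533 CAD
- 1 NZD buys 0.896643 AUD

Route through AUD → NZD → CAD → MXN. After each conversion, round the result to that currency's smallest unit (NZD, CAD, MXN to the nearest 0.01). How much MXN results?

MXN 100,843.21

AUD 8,730.00 ÷ 0.896643 = NZD 9,736.32
NZD 9,736.32 ÷ 1.27284 = CAD 7,649.29
CAD 7,649.29 ÷ 0.0758533 = MXN 100,843.21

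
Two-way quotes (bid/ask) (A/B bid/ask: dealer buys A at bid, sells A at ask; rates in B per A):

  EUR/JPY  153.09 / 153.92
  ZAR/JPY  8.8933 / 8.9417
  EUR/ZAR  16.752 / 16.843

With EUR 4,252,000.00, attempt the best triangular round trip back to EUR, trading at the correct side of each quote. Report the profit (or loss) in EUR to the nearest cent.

Net profit: EUR 70,156.97

Best loop EUR → JPY → ZAR → EUR:
EUR 4,252,000.00 × 153.09 (sell EUR at bid) = JPY 650,938,680
JPY 650,938,680 ÷ 8.9417 (buy ZAR at ask) = ZAR 72,798,089.85
ZAR 72,798,089.85 ÷ 16.843 (buy EUR at ask) = EUR 4,322,156.97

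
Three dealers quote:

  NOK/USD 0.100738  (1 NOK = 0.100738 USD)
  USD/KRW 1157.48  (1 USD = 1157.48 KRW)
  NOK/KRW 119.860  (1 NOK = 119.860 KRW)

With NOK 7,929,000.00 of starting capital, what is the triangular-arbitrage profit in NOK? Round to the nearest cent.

Profitable loop is NOK → KRW → USD → NOK:
NOK 7,929,000.00 × 119.860 = KRW 950,369,940
KRW 950,369,940 ÷ 1157.48 = USD 821,068.13
USD 821,068.13 ÷ 0.100738 = NOK 8,150,530.39
Profit = NOK 8,150,530.39 − NOK 7,929,000.00

Profit: NOK 221,530.39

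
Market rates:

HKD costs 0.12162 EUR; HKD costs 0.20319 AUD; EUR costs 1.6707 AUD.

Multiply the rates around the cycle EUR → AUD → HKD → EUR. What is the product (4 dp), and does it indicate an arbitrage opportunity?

Around EUR → AUD → HKD → EUR: 1 × 1.6707 ÷ 0.20319 × 0.12162 = 1.000003
Product ≈ 1 (deviation 0.000%, within rounding noise).

1.0000 (no arbitrage)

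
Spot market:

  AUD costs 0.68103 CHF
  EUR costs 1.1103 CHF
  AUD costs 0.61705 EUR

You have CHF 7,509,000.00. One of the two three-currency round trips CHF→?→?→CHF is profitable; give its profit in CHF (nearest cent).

Profitable loop is CHF → AUD → EUR → CHF:
CHF 7,509,000.00 ÷ 0.68103 = AUD 11,025,945.99
AUD 11,025,945.99 × 0.61705 = EUR 6,803,559.98
EUR 6,803,559.98 × 1.1103 = CHF 7,553,992.64
Profit = CHF 7,553,992.64 − CHF 7,509,000.00

Profit: CHF 44,992.64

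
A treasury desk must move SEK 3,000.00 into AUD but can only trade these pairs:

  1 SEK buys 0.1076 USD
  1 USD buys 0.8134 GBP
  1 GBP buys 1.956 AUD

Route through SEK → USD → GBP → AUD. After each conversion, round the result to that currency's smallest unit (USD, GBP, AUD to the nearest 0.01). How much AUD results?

SEK 3,000.00 × 0.1076 = USD 322.80
USD 322.80 × 0.8134 = GBP 262.57
GBP 262.57 × 1.956 = AUD 513.59

AUD 513.59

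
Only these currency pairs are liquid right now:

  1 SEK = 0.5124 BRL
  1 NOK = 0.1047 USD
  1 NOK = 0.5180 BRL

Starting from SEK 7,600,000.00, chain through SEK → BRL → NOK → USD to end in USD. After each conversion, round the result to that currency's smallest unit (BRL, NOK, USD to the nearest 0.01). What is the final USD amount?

SEK 7,600,000.00 × 0.5124 = BRL 3,894,240.00
BRL 3,894,240.00 ÷ 0.5180 = NOK 7,517,837.84
NOK 7,517,837.84 × 0.1047 = USD 787,117.62

USD 787,117.62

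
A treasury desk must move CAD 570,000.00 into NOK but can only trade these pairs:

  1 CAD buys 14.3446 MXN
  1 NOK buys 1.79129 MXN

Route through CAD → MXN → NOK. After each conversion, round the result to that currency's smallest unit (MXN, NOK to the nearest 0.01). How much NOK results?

NOK 4,564,543.99

CAD 570,000.00 × 14.3446 = MXN 8,176,422.00
MXN 8,176,422.00 ÷ 1.79129 = NOK 4,564,543.99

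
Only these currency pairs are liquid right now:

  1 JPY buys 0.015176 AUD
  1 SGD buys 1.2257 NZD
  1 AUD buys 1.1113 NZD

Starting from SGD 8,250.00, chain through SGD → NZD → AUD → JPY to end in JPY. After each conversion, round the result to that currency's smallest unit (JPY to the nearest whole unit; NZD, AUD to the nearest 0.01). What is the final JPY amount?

SGD 8,250.00 × 1.2257 = NZD 10,112.02
NZD 10,112.02 ÷ 1.1113 = AUD 9,099.27
AUD 9,099.27 ÷ 0.015176 = JPY 599,583

JPY 599,583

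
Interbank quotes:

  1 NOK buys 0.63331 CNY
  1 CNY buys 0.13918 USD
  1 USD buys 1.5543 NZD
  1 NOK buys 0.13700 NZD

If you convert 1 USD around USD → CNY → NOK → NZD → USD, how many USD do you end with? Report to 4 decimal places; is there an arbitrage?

1.0000 (no arbitrage)

Around USD → CNY → NOK → NZD → USD: 1 ÷ 0.13918 ÷ 0.63331 × 0.13700 ÷ 1.5543 = 0.999983
Product ≈ 1 (deviation 0.002%, within rounding noise).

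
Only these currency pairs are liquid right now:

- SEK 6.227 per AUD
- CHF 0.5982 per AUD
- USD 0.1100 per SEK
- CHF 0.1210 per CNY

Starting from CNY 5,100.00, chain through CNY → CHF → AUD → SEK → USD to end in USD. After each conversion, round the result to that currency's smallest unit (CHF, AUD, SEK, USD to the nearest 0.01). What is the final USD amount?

CNY 5,100.00 × 0.1210 = CHF 617.10
CHF 617.10 ÷ 0.5982 = AUD 1,031.59
AUD 1,031.59 × 6.227 = SEK 6,423.71
SEK 6,423.71 × 0.1100 = USD 706.61

USD 706.61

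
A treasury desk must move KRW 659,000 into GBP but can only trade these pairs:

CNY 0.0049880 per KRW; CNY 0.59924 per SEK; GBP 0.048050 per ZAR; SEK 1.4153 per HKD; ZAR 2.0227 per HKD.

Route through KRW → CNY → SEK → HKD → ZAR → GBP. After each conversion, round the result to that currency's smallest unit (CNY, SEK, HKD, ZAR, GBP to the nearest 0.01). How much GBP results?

GBP 376.69

KRW 659,000 × 0.0049880 = CNY 3,287.09
CNY 3,287.09 ÷ 0.59924 = SEK 5,485.43
SEK 5,485.43 ÷ 1.4153 = HKD 3,875.81
HKD 3,875.81 × 2.0227 = ZAR 7,839.60
ZAR 7,839.60 × 0.048050 = GBP 376.69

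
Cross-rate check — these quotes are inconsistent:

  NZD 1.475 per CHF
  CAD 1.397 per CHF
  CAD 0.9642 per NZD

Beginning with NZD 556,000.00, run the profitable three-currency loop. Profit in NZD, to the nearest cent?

Profit: NZD 10,027.50

Profitable loop is NZD → CAD → CHF → NZD:
NZD 556,000.00 × 0.9642 = CAD 536,095.20
CAD 536,095.20 ÷ 1.397 = CHF 383,747.46
CHF 383,747.46 × 1.475 = NZD 566,027.50
Profit = NZD 566,027.50 − NZD 556,000.00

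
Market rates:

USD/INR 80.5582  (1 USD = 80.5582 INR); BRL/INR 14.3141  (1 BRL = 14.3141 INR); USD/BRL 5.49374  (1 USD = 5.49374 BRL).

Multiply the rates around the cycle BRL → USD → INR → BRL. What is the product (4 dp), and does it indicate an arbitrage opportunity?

1.0244 (arbitrage exists)

Around BRL → USD → INR → BRL: 1 ÷ 5.49374 × 80.5582 ÷ 14.3141 = 1.024419
Product > 1; profitable direction is BRL → USD → INR → BRL.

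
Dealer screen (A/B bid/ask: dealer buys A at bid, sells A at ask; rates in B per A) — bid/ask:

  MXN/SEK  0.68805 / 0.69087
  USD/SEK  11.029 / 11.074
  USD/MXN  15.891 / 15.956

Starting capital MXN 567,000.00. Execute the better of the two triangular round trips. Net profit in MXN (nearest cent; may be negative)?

Net profit: MXN 281.78

Best loop MXN → USD → SEK → MXN:
MXN 567,000.00 ÷ 15.956 (buy USD at ask) = USD 35,535.22
USD 35,535.22 × 11.029 (sell USD at bid) = SEK 391,917.96
SEK 391,917.96 ÷ 0.69087 (buy MXN at ask) = MXN 567,281.78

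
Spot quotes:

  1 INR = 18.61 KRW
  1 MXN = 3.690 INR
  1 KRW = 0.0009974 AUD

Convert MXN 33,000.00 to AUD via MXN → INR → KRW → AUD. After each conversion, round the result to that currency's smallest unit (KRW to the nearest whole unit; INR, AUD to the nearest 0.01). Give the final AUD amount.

AUD 2,260.25

MXN 33,000.00 × 3.690 = INR 121,770.00
INR 121,770.00 × 18.61 = KRW 2,266,140
KRW 2,266,140 × 0.0009974 = AUD 2,260.25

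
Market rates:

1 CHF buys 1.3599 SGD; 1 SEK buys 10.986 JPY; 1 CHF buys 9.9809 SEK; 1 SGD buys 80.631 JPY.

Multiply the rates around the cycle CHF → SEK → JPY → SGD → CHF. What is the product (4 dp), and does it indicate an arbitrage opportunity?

Around CHF → SEK → JPY → SGD → CHF: 1 × 9.9809 × 10.986 ÷ 80.631 ÷ 1.3599 = 1.000001
Product ≈ 1 (deviation 0.000%, within rounding noise).

1.0000 (no arbitrage)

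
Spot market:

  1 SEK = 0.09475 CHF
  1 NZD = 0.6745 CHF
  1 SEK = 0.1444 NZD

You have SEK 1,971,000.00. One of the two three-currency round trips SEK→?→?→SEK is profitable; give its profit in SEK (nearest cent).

Profitable loop is SEK → NZD → CHF → SEK:
SEK 1,971,000.00 × 0.1444 = NZD 284,612.40
NZD 284,612.40 × 0.6745 = CHF 191,971.06
CHF 191,971.06 ÷ 0.09475 = SEK 2,026,079.83
Profit = SEK 2,026,079.83 − SEK 1,971,000.00

Profit: SEK 55,079.83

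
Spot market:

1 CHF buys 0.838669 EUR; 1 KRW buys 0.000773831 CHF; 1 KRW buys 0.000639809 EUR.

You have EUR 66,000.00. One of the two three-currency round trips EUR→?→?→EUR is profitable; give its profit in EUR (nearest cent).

Profitable loop is EUR → KRW → CHF → EUR:
EUR 66,000.00 ÷ 0.000639809 = KRW 103,155,786
KRW 103,155,786 × 0.000773831 = CHF 79,825.14
CHF 79,825.14 × 0.838669 = EUR 66,946.87
Profit = EUR 66,946.87 − EUR 66,000.00

Profit: EUR 946.87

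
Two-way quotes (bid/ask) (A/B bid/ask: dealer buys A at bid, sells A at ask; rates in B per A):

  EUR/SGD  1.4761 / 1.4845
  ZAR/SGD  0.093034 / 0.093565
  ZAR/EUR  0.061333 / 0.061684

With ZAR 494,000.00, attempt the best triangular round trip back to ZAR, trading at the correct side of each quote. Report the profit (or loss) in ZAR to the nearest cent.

Net profit: ZAR 7,898.52

Best loop ZAR → SGD → EUR → ZAR:
ZAR 494,000.00 × 0.093034 (sell ZAR at bid) = SGD 45,958.80
SGD 45,958.80 ÷ 1.4845 (buy EUR at ask) = EUR 30,959.11
EUR 30,959.11 ÷ 0.061684 (buy ZAR at ask) = ZAR 501,898.52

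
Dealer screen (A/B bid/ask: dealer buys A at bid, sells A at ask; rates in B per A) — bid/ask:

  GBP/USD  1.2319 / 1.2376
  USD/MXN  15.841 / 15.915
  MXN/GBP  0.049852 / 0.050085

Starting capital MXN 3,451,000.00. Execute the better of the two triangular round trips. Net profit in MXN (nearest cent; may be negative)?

Best loop MXN → USD → GBP → MXN:
MXN 3,451,000.00 ÷ 15.915 (buy USD at ask) = USD 216,839.46
USD 216,839.46 ÷ 1.2376 (buy GBP at ask) = GBP 175,209.65
GBP 175,209.65 ÷ 0.050085 (buy MXN at ask) = MXN 3,498,245.93

Net profit: MXN 47,245.93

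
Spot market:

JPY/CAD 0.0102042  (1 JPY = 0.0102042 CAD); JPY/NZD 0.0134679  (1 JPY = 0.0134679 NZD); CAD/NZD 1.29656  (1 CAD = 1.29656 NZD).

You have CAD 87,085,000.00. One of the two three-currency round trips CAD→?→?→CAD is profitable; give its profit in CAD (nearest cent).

Profitable loop is CAD → JPY → NZD → CAD:
CAD 87,085,000.00 ÷ 0.0102042 = JPY 8,534,231,003
JPY 8,534,231,003 × 0.0134679 = NZD 114,938,169.72
NZD 114,938,169.72 ÷ 1.29656 = CAD 88,648,554.42
Profit = CAD 88,648,554.42 − CAD 87,085,000.00

Profit: CAD 1,563,554.42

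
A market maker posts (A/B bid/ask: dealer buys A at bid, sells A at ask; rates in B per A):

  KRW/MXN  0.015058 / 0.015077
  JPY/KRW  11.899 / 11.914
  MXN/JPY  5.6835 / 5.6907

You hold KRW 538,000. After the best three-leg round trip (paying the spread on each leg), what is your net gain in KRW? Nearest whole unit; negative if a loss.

Net profit: KRW 9,868

Best loop KRW → MXN → JPY → KRW:
KRW 538,000 × 0.015058 (sell KRW at bid) = MXN 8,101.20
MXN 8,101.20 × 5.6835 (sell MXN at bid) = JPY 46,043
JPY 46,043 × 11.899 (sell JPY at bid) = KRW 547,868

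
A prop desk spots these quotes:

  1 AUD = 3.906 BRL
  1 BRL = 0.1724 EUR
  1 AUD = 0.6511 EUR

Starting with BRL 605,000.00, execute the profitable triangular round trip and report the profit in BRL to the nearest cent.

Profitable loop is BRL → EUR → AUD → BRL:
BRL 605,000.00 × 0.1724 = EUR 104,302.00
EUR 104,302.00 ÷ 0.6511 = AUD 160,193.52
AUD 160,193.52 × 3.906 = BRL 625,715.88
Profit = BRL 625,715.88 − BRL 605,000.00

Profit: BRL 20,715.88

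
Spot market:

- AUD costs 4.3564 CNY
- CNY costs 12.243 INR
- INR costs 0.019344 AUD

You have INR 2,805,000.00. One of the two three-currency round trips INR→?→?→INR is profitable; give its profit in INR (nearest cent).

Profitable loop is INR → AUD → CNY → INR:
INR 2,805,000.00 × 0.019344 = AUD 54,259.92
AUD 54,259.92 × 4.3564 = CNY 236,377.92
CNY 236,377.92 × 12.243 = INR 2,893,974.82
Profit = INR 2,893,974.82 − INR 2,805,000.00

Profit: INR 88,974.82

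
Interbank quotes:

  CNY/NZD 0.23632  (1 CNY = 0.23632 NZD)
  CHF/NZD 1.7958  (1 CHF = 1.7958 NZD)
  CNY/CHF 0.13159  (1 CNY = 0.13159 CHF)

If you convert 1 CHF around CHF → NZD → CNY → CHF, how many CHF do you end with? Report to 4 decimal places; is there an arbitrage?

Around CHF → NZD → CNY → CHF: 1 × 1.7958 ÷ 0.23632 × 0.13159 = 0.999955
Product ≈ 1 (deviation 0.005%, within rounding noise).

1.0000 (no arbitrage)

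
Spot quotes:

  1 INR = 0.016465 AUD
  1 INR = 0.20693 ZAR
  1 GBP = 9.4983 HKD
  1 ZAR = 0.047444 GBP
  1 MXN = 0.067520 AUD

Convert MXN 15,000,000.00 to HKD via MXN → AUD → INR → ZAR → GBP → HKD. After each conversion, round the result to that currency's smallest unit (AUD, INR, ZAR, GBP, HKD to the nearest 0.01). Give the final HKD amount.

HKD 5,736,045.60

MXN 15,000,000.00 × 0.067520 = AUD 1,012,800.00
AUD 1,012,800.00 ÷ 0.016465 = INR 61,512,298.82
INR 61,512,298.82 × 0.20693 = ZAR 12,728,739.99
ZAR 12,728,739.99 × 0.047444 = GBP 603,902.34
GBP 603,902.34 × 9.4983 = HKD 5,736,045.60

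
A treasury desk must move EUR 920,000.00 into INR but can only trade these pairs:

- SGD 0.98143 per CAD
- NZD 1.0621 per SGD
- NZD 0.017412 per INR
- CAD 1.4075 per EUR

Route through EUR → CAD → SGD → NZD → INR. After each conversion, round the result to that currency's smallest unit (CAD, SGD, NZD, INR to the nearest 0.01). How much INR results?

INR 77,519,740.98

EUR 920,000.00 × 1.4075 = CAD 1,294,900.00
CAD 1,294,900.00 × 0.98143 = SGD 1,270,853.71
SGD 1,270,853.71 × 1.0621 = NZD 1,349,773.73
NZD 1,349,773.73 ÷ 0.017412 = INR 77,519,740.98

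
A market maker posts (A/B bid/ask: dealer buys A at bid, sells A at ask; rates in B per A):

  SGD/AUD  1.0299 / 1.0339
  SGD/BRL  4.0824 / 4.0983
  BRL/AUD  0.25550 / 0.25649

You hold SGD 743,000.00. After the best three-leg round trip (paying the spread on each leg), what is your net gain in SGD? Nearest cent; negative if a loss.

Best loop SGD → BRL → AUD → SGD:
SGD 743,000.00 × 4.0824 (sell SGD at bid) = BRL 3,033,223.20
BRL 3,033,223.20 × 0.25550 (sell BRL at bid) = AUD 774,988.53
AUD 774,988.53 ÷ 1.0339 (buy SGD at ask) = SGD 749,577.84

Net profit: SGD 6,577.84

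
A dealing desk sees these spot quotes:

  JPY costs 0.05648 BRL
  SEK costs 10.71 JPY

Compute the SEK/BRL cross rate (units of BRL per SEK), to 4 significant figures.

SEK/BRL = 0.6049

1 SEK × 10.71 = 10.71 JPY
10.71 JPY × 0.05648 = 0.604901 BRL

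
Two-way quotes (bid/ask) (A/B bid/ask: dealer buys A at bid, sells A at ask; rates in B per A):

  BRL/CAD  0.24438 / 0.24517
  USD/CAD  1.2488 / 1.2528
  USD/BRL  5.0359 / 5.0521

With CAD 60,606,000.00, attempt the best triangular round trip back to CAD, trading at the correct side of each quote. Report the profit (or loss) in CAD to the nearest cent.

Best loop CAD → BRL → USD → CAD:
CAD 60,606,000.00 ÷ 0.24517 (buy BRL at ask) = BRL 247,199,902.11
BRL 247,199,902.11 ÷ 5.0521 (buy USD at ask) = USD 48,930,128.48
USD 48,930,128.48 × 1.2488 (sell USD at bid) = CAD 61,103,944.45

Net profit: CAD 497,944.45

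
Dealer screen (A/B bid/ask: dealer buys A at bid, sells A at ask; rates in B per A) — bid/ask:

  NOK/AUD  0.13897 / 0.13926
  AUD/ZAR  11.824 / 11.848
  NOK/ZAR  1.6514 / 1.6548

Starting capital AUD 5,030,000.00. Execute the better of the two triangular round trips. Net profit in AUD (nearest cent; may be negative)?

Best loop AUD → NOK → ZAR → AUD:
AUD 5,030,000.00 ÷ 0.13926 (buy NOK at ask) = NOK 36,119,488.73
NOK 36,119,488.73 × 1.6514 (sell NOK at bid) = ZAR 59,647,723.68
ZAR 59,647,723.68 ÷ 11.848 (buy AUD at ask) = AUD 5,034,412.87

Net profit: AUD 4,412.87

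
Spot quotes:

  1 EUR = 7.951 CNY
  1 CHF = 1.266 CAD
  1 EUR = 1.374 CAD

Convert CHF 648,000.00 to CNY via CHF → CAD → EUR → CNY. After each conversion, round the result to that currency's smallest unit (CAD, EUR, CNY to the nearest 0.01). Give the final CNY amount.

CHF 648,000.00 × 1.266 = CAD 820,368.00
CAD 820,368.00 ÷ 1.374 = EUR 597,065.50
EUR 597,065.50 × 7.951 = CNY 4,747,267.79

CNY 4,747,267.79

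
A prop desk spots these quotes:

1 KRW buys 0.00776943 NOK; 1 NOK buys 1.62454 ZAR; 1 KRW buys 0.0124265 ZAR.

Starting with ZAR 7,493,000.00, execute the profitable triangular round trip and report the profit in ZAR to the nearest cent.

Profit: ZAR 117,732.82

Profitable loop is ZAR → KRW → NOK → ZAR:
ZAR 7,493,000.00 ÷ 0.0124265 = KRW 602,985,555
KRW 602,985,555 × 0.00776943 = NOK 4,684,854.06
NOK 4,684,854.06 × 1.62454 = ZAR 7,610,732.82
Profit = ZAR 7,610,732.82 − ZAR 7,493,000.00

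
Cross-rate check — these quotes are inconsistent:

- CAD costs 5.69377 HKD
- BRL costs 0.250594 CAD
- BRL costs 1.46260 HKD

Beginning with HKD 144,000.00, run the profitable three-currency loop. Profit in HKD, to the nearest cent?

Profit: HKD 3,610.58

Profitable loop is HKD → CAD → BRL → HKD:
HKD 144,000.00 ÷ 5.69377 = CAD 25,290.80
CAD 25,290.80 ÷ 0.250594 = BRL 100,923.41
BRL 100,923.41 × 1.46260 = HKD 147,610.58
Profit = HKD 147,610.58 − HKD 144,000.00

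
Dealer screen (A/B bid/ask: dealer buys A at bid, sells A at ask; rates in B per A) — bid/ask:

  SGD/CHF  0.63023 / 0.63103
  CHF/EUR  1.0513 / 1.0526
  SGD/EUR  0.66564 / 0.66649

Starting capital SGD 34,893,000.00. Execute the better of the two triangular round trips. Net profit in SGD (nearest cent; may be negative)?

Best loop SGD → EUR → CHF → SGD:
SGD 34,893,000.00 × 0.66564 (sell SGD at bid) = EUR 23,226,176.52
EUR 23,226,176.52 ÷ 1.0526 (buy CHF at ask) = CHF 22,065,529.66
CHF 22,065,529.66 ÷ 0.63103 (buy SGD at ask) = SGD 34,967,481.20

Net profit: SGD 74,481.20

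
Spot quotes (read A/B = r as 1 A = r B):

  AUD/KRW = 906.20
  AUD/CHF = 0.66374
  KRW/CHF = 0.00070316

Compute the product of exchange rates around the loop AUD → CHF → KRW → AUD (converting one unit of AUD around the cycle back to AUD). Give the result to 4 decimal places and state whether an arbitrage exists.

1.0416 (arbitrage exists)

Around AUD → CHF → KRW → AUD: 1 × 0.66374 ÷ 0.00070316 ÷ 906.20 = 1.041645
Product > 1; profitable direction is AUD → CHF → KRW → AUD.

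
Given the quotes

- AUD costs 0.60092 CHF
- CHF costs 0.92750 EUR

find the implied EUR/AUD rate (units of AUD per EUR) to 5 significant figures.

EUR/AUD = 1.7942

1 EUR ÷ 0.92750 = 1.07817 CHF
1.07817 CHF ÷ 0.60092 = 1.79419 AUD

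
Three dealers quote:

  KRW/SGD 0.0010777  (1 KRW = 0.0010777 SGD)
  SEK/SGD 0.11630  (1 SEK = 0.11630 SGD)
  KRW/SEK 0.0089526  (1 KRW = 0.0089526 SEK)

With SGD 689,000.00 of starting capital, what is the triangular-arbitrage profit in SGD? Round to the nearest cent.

Profit: SGD 24,162.02

Profitable loop is SGD → SEK → KRW → SGD:
SGD 689,000.00 ÷ 0.11630 = SEK 5,924,333.62
SEK 5,924,333.62 ÷ 0.0089526 = KRW 661,744,479
KRW 661,744,479 × 0.0010777 = SGD 713,162.02
Profit = SGD 713,162.02 − SGD 689,000.00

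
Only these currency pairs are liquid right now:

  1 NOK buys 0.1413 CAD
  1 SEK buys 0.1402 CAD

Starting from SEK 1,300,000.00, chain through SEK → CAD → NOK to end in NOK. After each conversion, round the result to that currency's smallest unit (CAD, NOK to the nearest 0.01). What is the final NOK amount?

SEK 1,300,000.00 × 0.1402 = CAD 182,260.00
CAD 182,260.00 ÷ 0.1413 = NOK 1,289,879.69

NOK 1,289,879.69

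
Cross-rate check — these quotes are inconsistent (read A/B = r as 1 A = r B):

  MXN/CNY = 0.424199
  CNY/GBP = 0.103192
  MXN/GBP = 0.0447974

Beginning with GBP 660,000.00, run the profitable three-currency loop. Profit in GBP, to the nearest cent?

Profit: GBP 15,431.13

Profitable loop is GBP → CNY → MXN → GBP:
GBP 660,000.00 ÷ 0.103192 = CNY 6,395,844.64
CNY 6,395,844.64 ÷ 0.424199 = MXN 15,077,462.79
MXN 15,077,462.79 × 0.0447974 = GBP 675,431.13
Profit = GBP 675,431.13 − GBP 660,000.00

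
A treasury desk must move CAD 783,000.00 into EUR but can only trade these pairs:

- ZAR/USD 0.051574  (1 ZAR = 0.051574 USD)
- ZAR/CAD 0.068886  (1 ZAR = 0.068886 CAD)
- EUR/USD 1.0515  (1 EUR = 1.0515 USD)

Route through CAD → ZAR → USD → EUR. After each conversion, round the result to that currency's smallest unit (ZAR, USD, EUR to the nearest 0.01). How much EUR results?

CAD 783,000.00 ÷ 0.068886 = ZAR 11,366,605.70
ZAR 11,366,605.70 × 0.051574 = USD 586,221.32
USD 586,221.32 ÷ 1.0515 = EUR 557,509.58

EUR 557,509.58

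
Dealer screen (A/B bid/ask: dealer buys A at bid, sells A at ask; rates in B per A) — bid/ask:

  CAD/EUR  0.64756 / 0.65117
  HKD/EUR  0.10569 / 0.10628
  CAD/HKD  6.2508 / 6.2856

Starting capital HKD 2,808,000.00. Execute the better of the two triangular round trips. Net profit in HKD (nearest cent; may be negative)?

Best loop HKD → EUR → CAD → HKD:
HKD 2,808,000.00 × 0.10569 (sell HKD at bid) = EUR 296,777.52
EUR 296,777.52 ÷ 0.65117 (buy CAD at ask) = CAD 455,760.43
CAD 455,760.43 × 6.2508 (sell CAD at bid) = HKD 2,848,867.30

Net profit: HKD 40,867.30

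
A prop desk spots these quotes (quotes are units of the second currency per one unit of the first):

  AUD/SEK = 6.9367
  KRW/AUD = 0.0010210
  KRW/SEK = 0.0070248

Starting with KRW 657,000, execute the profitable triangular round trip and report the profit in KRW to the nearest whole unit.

Profitable loop is KRW → AUD → SEK → KRW:
KRW 657,000 × 0.0010210 = AUD 670.80
AUD 670.80 × 6.9367 = SEK 4,653.12
SEK 4,653.12 ÷ 0.0070248 = KRW 662,384
Profit = KRW 662,384 − KRW 657,000

Profit: KRW 5,384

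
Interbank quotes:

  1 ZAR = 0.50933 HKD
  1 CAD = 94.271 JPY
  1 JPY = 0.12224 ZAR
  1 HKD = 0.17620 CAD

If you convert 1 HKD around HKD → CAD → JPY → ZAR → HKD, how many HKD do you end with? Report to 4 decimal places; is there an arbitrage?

1.0342 (arbitrage exists)

Around HKD → CAD → JPY → ZAR → HKD: 1 × 0.17620 × 94.271 × 0.12224 × 0.50933 = 1.034181
Product > 1; profitable direction is HKD → CAD → JPY → ZAR → HKD.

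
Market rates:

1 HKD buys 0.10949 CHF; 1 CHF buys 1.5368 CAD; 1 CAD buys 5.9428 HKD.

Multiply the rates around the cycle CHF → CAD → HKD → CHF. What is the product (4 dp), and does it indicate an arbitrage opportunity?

Around CHF → CAD → HKD → CHF: 1 × 1.5368 × 5.9428 × 0.10949 = 0.999961
Product ≈ 1 (deviation 0.004%, within rounding noise).

1.0000 (no arbitrage)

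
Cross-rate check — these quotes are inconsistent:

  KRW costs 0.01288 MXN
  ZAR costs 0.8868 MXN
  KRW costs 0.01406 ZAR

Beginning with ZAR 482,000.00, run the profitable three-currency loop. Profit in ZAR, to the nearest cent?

Profit: ZAR 15,911.20

Profitable loop is ZAR → KRW → MXN → ZAR:
ZAR 482,000.00 ÷ 0.01406 = KRW 34,281,650
KRW 34,281,650 × 0.01288 = MXN 441,547.65
MXN 441,547.65 ÷ 0.8868 = ZAR 497,911.20
Profit = ZAR 497,911.20 − ZAR 482,000.00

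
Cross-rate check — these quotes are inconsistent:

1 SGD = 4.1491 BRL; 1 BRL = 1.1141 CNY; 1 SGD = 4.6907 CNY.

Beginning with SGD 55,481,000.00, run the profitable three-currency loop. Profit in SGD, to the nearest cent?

Profitable loop is SGD → CNY → BRL → SGD:
SGD 55,481,000.00 × 4.6907 = CNY 260,244,726.70
CNY 260,244,726.70 ÷ 1.1141 = BRL 233,591,891.84
BRL 233,591,891.84 ÷ 4.1491 = SGD 56,299,412.36
Profit = SGD 56,299,412.36 − SGD 55,481,000.00

Profit: SGD 818,412.36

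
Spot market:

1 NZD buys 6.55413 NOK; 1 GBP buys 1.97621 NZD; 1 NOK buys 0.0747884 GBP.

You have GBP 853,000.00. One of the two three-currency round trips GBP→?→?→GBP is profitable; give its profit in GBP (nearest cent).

Profitable loop is GBP → NOK → NZD → GBP:
GBP 853,000.00 ÷ 0.0747884 = NOK 11,405,512.08
NOK 11,405,512.08 ÷ 6.55413 = NZD 1,740,202.30
NZD 1,740,202.30 ÷ 1.97621 = GBP 880,575.60
Profit = GBP 880,575.60 − GBP 853,000.00

Profit: GBP 27,575.60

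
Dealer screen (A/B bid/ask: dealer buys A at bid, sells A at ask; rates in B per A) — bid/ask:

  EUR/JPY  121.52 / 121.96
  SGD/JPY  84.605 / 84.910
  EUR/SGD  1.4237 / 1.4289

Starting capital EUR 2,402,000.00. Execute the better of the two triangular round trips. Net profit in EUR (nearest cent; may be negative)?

Net profit: EUR 3,803.14

Best loop EUR → JPY → SGD → EUR:
EUR 2,402,000.00 × 121.52 (sell EUR at bid) = JPY 291,891,040
JPY 291,891,040 ÷ 84.910 (buy SGD at ask) = SGD 3,437,652.10
SGD 3,437,652.10 ÷ 1.4289 (buy EUR at ask) = EUR 2,405,803.14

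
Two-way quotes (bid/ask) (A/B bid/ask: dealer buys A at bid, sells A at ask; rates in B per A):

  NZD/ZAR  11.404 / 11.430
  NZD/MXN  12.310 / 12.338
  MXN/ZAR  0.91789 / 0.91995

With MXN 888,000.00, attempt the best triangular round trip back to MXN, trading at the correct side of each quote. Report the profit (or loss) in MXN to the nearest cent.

Net profit: MXN 4,197.88

Best loop MXN → NZD → ZAR → MXN:
MXN 888,000.00 ÷ 12.338 (buy NZD at ask) = NZD 71,972.77
NZD 71,972.77 × 11.404 (sell NZD at bid) = ZAR 820,777.44
ZAR 820,777.44 ÷ 0.91995 (buy MXN at ask) = MXN 892,197.88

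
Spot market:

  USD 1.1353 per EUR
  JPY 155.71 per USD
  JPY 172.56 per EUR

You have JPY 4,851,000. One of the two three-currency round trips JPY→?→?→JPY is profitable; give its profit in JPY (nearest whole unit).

Profitable loop is JPY → EUR → USD → JPY:
JPY 4,851,000 ÷ 172.56 = EUR 28,111.96
EUR 28,111.96 × 1.1353 = USD 31,915.51
USD 31,915.51 × 155.71 = JPY 4,969,564
Profit = JPY 4,969,564 − JPY 4,851,000

Profit: JPY 118,564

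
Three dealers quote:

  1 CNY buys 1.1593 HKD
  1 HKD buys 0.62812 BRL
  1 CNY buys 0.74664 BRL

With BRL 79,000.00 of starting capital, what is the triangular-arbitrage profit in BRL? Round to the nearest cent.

Profit: BRL 2,002.77

Profitable loop is BRL → HKD → CNY → BRL:
BRL 79,000.00 ÷ 0.62812 = HKD 125,772.15
HKD 125,772.15 ÷ 1.1593 = CNY 108,489.73
CNY 108,489.73 × 0.74664 = BRL 81,002.77
Profit = BRL 81,002.77 − BRL 79,000.00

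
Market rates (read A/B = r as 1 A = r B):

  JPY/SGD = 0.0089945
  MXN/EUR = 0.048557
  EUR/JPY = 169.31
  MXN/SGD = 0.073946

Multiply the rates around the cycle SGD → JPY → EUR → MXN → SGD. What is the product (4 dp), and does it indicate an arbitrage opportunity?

1.0000 (no arbitrage)

Around SGD → JPY → EUR → MXN → SGD: 1 ÷ 0.0089945 ÷ 169.31 ÷ 0.048557 × 0.073946 = 1.000007
Product ≈ 1 (deviation 0.001%, within rounding noise).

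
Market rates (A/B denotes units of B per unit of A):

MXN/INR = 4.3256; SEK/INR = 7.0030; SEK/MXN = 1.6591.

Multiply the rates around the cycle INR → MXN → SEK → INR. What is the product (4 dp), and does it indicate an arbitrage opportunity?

0.9758 (arbitrage exists)

Around INR → MXN → SEK → INR: 1 ÷ 4.3256 ÷ 1.6591 × 7.0030 = 0.975810
Product < 1; profitable direction is INR → SEK → MXN → INR.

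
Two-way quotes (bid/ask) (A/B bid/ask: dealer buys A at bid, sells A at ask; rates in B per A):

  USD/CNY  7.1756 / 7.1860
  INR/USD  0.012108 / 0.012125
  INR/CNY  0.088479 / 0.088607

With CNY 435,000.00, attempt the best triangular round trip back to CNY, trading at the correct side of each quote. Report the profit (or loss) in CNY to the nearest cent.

Best loop CNY → USD → INR → CNY:
CNY 435,000.00 ÷ 7.1860 (buy USD at ask) = USD 60,534.37
USD 60,534.37 ÷ 0.012125 (buy INR at ask) = INR 4,992,525.56
INR 4,992,525.56 × 0.088479 (sell INR at bid) = CNY 441,733.67

Net profit: CNY 6,733.67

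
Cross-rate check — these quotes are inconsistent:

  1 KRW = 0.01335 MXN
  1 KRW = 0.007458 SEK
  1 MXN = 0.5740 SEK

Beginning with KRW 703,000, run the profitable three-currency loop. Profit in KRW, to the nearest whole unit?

Profitable loop is KRW → MXN → SEK → KRW:
KRW 703,000 × 0.01335 = MXN 9,385.05
MXN 9,385.05 × 0.5740 = SEK 5,387.02
SEK 5,387.02 ÷ 0.007458 = KRW 722,314
Profit = KRW 722,314 − KRW 703,000

Profit: KRW 19,314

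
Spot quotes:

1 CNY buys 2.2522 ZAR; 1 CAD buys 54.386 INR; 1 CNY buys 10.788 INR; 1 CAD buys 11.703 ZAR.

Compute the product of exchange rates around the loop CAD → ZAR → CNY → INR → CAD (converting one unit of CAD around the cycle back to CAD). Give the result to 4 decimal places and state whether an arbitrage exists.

Around CAD → ZAR → CNY → INR → CAD: 1 × 11.703 ÷ 2.2522 × 10.788 ÷ 54.386 = 1.030728
Product > 1; profitable direction is CAD → ZAR → CNY → INR → CAD.

1.0307 (arbitrage exists)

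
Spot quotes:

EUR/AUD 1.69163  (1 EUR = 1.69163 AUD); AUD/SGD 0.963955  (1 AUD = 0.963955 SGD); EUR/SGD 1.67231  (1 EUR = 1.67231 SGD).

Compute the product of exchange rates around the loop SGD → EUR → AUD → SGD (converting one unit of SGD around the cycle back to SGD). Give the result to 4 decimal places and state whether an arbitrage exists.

Around SGD → EUR → AUD → SGD: 1 ÷ 1.67231 × 1.69163 × 0.963955 = 0.975091
Product < 1; profitable direction is SGD → AUD → EUR → SGD.

0.9751 (arbitrage exists)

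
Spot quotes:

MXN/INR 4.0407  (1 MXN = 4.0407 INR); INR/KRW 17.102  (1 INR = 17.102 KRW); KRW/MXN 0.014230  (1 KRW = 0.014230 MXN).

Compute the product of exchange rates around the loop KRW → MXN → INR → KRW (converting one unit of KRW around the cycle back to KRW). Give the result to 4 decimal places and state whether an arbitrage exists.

0.9834 (arbitrage exists)

Around KRW → MXN → INR → KRW: 1 × 0.014230 × 4.0407 × 17.102 = 0.983351
Product < 1; profitable direction is KRW → INR → MXN → KRW.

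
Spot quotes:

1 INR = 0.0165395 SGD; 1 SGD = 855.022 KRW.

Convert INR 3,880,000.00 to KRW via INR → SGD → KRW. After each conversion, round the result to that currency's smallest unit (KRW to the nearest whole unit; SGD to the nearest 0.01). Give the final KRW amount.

KRW 54,869,549

INR 3,880,000.00 × 0.0165395 = SGD 64,173.26
SGD 64,173.26 × 855.022 = KRW 54,869,549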